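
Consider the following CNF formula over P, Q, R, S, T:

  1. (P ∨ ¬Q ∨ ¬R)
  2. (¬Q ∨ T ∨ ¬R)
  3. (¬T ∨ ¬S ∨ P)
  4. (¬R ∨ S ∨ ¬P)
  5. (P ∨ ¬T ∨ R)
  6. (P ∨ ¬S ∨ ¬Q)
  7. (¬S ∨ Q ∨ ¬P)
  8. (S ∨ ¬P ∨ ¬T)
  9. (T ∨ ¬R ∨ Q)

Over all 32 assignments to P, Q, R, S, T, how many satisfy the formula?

Case analysis on P and Q:
  P=T, Q=T: remaining (R,S,T) ∈ {(F,F,F); (F,T,F); (F,T,T); (T,T,T)} — 4.
  P=T, Q=F: remaining (R,S,T) ∈ {(F,F,F)} — 1.
  P=F, Q=T: remaining (R,S,T) ∈ {(F,F,F)} — 1.
  P=F, Q=F: remaining (R,S,T) ∈ {(F,F,F); (F,T,F); (T,F,T)} — 3.
Total: 4 + 1 + 1 + 3 = 9.

9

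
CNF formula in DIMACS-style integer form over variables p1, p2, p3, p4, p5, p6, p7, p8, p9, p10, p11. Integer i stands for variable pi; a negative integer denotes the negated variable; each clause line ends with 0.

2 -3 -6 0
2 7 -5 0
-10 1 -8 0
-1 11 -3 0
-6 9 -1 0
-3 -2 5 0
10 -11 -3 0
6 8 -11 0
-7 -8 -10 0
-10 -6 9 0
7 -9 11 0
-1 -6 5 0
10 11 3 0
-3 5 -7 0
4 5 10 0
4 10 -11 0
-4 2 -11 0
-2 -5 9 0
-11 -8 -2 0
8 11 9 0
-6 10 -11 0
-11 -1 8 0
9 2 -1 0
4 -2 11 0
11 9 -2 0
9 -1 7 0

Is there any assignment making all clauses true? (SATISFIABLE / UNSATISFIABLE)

Branch on p1: take p1 = False.
For the remaining variables, p2 = False, p3 = False, p4 = False, p5 = True, p6 = True, p7 = True, p8 = False, p9 = True, p10 = True, p11 = True works.
So p1=False, p2=False, p3=False, p4=False, p5=True, p6=True, p7=True, p8=False, p9=True, p10=True, p11=True is a satisfying assignment.

SATISFIABLE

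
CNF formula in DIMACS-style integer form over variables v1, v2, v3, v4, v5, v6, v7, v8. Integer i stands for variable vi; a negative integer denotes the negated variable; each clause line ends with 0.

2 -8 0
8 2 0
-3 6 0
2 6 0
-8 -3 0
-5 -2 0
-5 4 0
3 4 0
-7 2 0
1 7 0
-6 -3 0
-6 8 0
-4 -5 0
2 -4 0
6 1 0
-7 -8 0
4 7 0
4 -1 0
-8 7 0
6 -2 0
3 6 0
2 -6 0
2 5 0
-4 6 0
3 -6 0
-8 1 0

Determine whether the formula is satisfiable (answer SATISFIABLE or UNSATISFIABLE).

v6 = True:
  propagation gives v3=False; an empty clause results — contradiction.
v6 = False:
  propagation gives v3=False; an empty clause results — contradiction.
Every branch closes, so no satisfying assignment exists.

UNSATISFIABLE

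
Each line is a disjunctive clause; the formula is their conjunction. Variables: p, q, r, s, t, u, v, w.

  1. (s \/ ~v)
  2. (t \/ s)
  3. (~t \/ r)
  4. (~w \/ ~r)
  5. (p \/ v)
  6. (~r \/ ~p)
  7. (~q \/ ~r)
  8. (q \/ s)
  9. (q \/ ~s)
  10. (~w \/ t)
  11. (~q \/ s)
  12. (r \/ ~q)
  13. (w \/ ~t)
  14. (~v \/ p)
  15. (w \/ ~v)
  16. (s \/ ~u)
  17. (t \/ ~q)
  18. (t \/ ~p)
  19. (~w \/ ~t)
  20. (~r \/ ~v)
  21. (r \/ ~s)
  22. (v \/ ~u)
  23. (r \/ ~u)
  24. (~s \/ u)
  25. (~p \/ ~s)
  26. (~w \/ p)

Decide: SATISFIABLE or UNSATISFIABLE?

s = True:
  propagation gives q=True, r=False; an empty clause results — contradiction.
s = False:
  propagation gives v=False, t=True, r=True, w=False; an empty clause results — contradiction.
Every branch closes, so no satisfying assignment exists.

UNSATISFIABLE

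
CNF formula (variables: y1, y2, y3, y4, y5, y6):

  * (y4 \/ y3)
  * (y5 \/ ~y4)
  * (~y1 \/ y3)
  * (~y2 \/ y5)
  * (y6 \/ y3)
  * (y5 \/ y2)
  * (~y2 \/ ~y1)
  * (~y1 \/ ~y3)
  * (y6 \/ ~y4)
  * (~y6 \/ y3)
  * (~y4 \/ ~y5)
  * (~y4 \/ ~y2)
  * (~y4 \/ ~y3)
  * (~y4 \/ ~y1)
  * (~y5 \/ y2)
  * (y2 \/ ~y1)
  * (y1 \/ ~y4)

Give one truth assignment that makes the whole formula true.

y1=False, y2=True, y3=True, y4=False, y5=True, y6=False

Check each clause:
  1. (y3 \/ y4) — y3 is true.
  2. (~y4 \/ y5) — ~y4 is true.
  3. (y3 \/ ~y1) — y3 is true.
  4. (y5 \/ ~y2) — y5 is true.
  5. (y3 \/ y6) — y3 is true.
  6. (y5 \/ y2) — y2 is true.
  7. (~y1 \/ ~y2) — ~y1 is true.
  8. (~y3 \/ ~y1) — ~y1 is true.
  9. (~y4 \/ y6) — ~y4 is true.
  10. (~y6 \/ y3) — ~y6 is true.
  11. (~y4 \/ ~y5) — ~y4 is true.
  12. (~y4 \/ ~y2) — ~y4 is true.
  13. (~y3 \/ ~y4) — ~y4 is true.
  14. (~y1 \/ ~y4) — ~y4 is true.
  15. (y2 \/ ~y5) — y2 is true.
  16. (y2 \/ ~y1) — y2 is true.
  17. (y1 \/ ~y4) — ~y4 is true.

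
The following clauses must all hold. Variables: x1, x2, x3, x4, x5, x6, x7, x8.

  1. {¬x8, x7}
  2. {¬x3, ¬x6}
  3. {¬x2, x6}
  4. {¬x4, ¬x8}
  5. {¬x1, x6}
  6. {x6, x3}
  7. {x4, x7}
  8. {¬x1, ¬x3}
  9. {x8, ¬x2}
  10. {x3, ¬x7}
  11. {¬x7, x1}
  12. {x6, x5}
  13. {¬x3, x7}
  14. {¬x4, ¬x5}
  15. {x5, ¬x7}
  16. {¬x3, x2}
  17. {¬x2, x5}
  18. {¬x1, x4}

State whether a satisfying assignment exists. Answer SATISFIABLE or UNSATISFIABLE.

SATISFIABLE

Try x1 = True.
  then x6 is forced to True.
  then x3 is forced to False.
  then x7 is forced to False.
  then x8 is forced to False.
  then x4 is forced to True.
  then x2 is forced to False.
  then x5 is forced to False.
So x1 = 1  x2 = 0  x3 = 0  x4 = 1  x5 = 0  x6 = 1  x7 = 0  x8 = 0 is a satisfying assignment.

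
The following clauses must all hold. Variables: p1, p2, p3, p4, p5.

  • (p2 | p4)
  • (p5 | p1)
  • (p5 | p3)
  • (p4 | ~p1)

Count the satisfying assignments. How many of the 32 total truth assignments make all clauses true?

12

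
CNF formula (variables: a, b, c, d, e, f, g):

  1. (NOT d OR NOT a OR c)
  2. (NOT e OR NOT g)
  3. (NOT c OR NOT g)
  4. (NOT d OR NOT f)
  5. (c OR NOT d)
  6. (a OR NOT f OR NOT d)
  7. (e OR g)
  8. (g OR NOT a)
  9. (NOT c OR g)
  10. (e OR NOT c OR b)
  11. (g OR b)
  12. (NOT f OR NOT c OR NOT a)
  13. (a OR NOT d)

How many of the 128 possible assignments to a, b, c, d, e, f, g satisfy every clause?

10

Case analysis on c and g:
  c=T, g=T: a clause becomes empty — 0.
  c=T, g=F: a clause becomes empty — 0.
  c=F, g=T: forces d=F; e=F; a, b, f free → 2^3 = 8.
  c=F, g=F: remaining (a,b,d,e,f) ∈ {(F,T,F,T,F); (F,T,F,T,T)} — 2.
Total: 0 + 0 + 8 + 2 = 10.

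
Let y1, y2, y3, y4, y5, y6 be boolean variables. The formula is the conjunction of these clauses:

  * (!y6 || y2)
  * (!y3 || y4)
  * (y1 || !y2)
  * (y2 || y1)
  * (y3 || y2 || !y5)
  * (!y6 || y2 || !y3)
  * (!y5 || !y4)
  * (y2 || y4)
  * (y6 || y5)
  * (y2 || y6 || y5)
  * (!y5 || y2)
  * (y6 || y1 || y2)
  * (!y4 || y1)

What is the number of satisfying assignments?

Satisfying assignments:
  y1=1 y2=1 y3=0 y4=0 y5=0 y6=1
  y1=1 y2=1 y3=0 y4=0 y5=1 y6=0
  y1=1 y2=1 y3=0 y4=0 y5=1 y6=1
  y1=1 y2=1 y3=0 y4=1 y5=0 y6=1
  y1=1 y2=1 y3=1 y4=1 y5=0 y6=1
That's 5 in total.

5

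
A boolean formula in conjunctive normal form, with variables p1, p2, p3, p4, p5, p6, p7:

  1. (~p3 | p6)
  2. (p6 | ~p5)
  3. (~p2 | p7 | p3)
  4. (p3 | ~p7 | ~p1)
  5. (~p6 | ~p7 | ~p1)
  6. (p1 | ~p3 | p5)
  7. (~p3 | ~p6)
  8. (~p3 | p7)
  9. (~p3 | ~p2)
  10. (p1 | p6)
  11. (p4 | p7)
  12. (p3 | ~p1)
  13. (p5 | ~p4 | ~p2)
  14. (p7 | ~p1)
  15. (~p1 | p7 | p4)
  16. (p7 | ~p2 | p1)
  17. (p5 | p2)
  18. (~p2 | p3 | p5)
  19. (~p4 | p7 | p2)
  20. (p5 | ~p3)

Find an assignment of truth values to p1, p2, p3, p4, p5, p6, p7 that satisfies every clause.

p1=F, p2=F, p3=F, p4=F, p5=T, p6=T, p7=T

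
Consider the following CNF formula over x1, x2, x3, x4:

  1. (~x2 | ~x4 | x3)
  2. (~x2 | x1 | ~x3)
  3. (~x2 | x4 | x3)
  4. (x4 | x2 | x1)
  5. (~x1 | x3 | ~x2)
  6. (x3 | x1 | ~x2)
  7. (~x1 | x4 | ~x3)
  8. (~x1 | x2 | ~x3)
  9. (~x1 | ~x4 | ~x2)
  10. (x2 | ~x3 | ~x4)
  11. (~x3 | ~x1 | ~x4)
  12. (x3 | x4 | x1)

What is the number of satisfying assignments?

3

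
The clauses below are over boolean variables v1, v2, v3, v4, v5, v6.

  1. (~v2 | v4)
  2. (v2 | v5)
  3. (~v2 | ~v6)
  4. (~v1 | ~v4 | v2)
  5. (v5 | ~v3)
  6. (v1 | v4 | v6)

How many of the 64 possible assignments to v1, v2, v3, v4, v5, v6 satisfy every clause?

16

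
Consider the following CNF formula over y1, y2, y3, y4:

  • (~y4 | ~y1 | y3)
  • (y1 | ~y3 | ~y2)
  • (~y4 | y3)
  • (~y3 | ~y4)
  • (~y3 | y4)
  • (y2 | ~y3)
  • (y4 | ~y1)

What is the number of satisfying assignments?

2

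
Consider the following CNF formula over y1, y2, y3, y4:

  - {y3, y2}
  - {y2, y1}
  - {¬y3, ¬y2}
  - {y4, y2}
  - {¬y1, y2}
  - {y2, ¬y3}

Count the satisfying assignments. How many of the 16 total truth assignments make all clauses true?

4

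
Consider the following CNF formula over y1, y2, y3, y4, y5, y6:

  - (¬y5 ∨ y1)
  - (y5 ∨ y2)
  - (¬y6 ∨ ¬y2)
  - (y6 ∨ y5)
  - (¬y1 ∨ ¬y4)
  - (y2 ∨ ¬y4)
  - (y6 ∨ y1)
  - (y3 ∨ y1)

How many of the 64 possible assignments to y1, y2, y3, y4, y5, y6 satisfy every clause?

Satisfying assignments:
  y1=T y2=F y3=F y4=F y5=T y6=F
  y1=T y2=F y3=F y4=F y5=T y6=T
  y1=T y2=F y3=T y4=F y5=T y6=F
  y1=T y2=F y3=T y4=F y5=T y6=T
  y1=T y2=T y3=F y4=F y5=T y6=F
  y1=T y2=T y3=T y4=F y5=T y6=F
That's 6 in total.

6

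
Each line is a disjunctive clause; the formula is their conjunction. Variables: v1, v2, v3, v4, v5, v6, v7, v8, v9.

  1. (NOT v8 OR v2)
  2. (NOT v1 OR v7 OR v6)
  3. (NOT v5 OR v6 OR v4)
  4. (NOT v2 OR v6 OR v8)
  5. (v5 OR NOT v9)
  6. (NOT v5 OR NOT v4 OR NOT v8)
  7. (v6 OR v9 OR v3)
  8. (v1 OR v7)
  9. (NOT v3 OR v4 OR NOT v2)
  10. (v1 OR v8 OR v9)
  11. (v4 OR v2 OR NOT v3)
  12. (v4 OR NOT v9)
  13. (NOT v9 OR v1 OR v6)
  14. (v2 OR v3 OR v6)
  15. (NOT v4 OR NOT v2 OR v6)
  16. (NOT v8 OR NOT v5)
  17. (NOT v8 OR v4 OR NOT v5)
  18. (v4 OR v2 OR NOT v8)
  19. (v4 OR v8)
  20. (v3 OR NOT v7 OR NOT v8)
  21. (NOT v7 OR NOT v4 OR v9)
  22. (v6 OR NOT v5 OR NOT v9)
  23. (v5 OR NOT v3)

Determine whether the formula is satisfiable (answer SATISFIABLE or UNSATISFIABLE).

Pure literal: v6 appears only positively; assign v6 = True.
Branch on v1: take v1 = True.
Branch on v2: take v2 = True.
Set v3 = False and propagate.
For the remaining variables, v4 = True, v5 = False, v7 = False, v8 = True, v9 = False works.
Every clause has at least one true literal under this assignment.
So v1=T, v2=T, v3=F, v4=T, v5=F, v6=T, v7=F, v8=T, v9=F is a satisfying assignment.

SATISFIABLE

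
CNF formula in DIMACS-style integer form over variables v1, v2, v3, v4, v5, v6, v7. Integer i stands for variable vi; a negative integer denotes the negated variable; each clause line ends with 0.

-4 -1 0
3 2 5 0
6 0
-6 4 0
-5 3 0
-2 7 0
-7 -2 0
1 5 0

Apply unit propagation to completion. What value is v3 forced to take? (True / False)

(v6) is a unit clause: v6 = True.
From (NOT v6 OR v4) and v6 = True: v4 = True.
From (NOT v4 OR NOT v1) and v4 = True: v1 = False.
(v1 OR v5): since v1 = False, the clause reduces to (v5). v5 = True.
(v3 OR NOT v5) with v5 = True leaves only v3, so v3 = True.

True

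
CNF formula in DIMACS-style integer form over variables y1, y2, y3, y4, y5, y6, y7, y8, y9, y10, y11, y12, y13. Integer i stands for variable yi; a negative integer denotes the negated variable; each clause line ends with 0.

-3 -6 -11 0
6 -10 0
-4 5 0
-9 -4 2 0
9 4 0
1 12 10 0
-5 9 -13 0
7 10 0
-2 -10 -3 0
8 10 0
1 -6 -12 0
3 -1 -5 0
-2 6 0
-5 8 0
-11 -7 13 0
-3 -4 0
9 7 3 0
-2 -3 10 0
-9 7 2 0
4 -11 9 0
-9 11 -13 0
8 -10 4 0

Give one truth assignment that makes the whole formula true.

y1=T, y2=F, y3=T, y4=F, y5=T, y6=T, y7=T, y8=T, y9=T, y10=T, y11=F, y12=F, y13=F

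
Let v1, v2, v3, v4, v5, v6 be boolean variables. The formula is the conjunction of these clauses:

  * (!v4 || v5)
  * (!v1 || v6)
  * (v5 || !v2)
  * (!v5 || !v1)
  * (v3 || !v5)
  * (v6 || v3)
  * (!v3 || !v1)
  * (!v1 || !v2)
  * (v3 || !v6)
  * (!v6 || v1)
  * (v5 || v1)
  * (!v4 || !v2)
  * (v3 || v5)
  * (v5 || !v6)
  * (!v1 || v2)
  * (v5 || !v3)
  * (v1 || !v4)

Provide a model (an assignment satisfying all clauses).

v4 occurs only negated in the remaining clauses — set v4 = False.
Try v1 = False.
  then v6 is forced to False.
  then v3 is forced to True.
  then v5 is forced to True.
v2 is now unconstrained; take v2 = False.

v1=F  v2=F  v3=T  v4=F  v5=T  v6=F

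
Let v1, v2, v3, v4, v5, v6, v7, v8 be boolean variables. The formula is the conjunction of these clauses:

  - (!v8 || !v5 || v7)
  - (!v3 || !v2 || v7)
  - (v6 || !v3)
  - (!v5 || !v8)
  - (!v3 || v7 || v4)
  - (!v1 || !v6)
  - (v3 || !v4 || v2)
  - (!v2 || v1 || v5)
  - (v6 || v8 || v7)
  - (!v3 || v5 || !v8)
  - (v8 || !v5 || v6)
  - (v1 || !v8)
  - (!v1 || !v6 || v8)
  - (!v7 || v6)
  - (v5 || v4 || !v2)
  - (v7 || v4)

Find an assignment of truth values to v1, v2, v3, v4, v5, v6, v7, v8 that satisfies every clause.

v1 = False  v2 = True  v3 = False  v4 = False  v5 = True  v6 = True  v7 = True  v8 = False

Try v1 = False.
  then v8 is forced to False.
Try v2 = True.
  then v5 is forced to True.
  then v6 is forced to True.
Try v3 = False.
The remaining clauses are satisfied by v4 = False, v7 = True.
Every clause has at least one true literal under this assignment.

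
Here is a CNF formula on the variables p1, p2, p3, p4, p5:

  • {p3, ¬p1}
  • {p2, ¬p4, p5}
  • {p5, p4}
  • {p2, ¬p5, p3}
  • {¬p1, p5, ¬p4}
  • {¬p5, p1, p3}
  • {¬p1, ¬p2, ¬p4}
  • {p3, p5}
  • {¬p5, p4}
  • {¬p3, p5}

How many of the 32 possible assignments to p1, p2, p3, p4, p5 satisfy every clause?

3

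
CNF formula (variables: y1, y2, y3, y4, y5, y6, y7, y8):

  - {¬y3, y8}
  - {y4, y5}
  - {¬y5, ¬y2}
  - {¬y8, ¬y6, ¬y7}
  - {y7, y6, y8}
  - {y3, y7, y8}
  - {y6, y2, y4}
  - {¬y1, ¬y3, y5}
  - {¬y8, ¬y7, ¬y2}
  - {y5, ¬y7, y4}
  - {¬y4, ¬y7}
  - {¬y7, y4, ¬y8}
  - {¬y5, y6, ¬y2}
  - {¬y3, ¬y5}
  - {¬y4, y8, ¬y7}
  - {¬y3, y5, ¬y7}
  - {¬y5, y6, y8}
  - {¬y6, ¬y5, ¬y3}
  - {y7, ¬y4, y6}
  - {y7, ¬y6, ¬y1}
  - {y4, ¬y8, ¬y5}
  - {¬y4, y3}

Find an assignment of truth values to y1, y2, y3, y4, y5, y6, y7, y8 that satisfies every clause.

y1 = F, y2 = F, y3 = F, y4 = F, y5 = T, y6 = T, y7 = T, y8 = F

Pure literal: y1 appears only negated; assign y1 = False.
Try y2 = False.
Branch on y3: take y3 = False.
  then y4 is forced to False.
  then y5 is forced to True.
  then y6 is forced to True.
  then y8 is forced to False.
  then y7 is forced to True.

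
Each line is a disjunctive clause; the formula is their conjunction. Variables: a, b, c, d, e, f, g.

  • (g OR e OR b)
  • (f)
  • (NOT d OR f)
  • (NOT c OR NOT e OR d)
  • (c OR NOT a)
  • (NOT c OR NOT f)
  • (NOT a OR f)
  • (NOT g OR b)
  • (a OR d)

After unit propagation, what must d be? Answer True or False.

True

(f) is a unit clause: f = True.
(NOT f OR NOT c): since f = True, the clause reduces to (NOT c). c = False.
(NOT a OR c) with c = False leaves only NOT a, so a = False.
(d OR a) with a = False leaves only d, so d = True.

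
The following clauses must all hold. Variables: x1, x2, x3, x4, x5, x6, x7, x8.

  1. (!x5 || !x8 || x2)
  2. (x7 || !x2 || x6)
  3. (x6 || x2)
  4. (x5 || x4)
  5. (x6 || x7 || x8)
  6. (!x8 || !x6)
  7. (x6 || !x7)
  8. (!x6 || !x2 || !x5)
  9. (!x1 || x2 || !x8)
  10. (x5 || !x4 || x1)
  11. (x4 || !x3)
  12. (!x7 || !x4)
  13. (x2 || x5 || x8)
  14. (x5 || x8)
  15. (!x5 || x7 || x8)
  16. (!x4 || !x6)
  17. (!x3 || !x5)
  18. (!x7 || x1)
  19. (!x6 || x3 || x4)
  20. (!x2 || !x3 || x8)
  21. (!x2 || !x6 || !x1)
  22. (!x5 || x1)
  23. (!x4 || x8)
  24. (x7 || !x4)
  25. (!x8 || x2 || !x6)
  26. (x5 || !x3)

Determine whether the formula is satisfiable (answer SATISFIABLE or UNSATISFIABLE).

x5 = True:
  x6 = True:
    propagation gives x8=False, x2=False, x7=True, x4=False; an empty clause results — contradiction.
  x6 = False:
    propagation gives x2=True, x7=True; an empty clause results — contradiction.
x5 = False:
  propagation gives x4=True, x1=True, x7=False; an empty clause results — contradiction.
Every branch closes, so no satisfying assignment exists.

UNSATISFIABLE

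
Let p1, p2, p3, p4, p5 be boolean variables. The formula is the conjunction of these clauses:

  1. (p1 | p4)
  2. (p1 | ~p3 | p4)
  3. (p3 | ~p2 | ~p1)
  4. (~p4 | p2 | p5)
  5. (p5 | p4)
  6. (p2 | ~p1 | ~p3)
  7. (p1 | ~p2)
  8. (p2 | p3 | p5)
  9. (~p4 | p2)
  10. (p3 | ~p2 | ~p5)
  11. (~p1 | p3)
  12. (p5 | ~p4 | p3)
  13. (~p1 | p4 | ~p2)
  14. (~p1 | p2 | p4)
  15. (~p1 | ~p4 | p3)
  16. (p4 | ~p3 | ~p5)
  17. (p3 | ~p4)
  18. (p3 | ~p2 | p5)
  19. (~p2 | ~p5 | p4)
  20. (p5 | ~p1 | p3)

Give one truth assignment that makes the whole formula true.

p1=1, p2=1, p3=1, p4=1, p5=1

Branch on p1: take p1 = True.
  then p3 is forced to True.
  then p2 is forced to True.
  then p4 is forced to True.
p5 is now unconstrained; take p5 = True.
Every clause has at least one true literal under this assignment.
Check each clause:
  1. (p1 | p4) — p1 is true.
  2. (p4 | p1 | ~p3) — p1 is true.
  3. (~p1 | p3 | ~p2) — p3 is true.
  4. (~p4 | p2 | p5) — p2 is true.
  5. (p5 | p4) — p4 is true.
  6. (~p1 | ~p3 | p2) — p2 is true.
  7. (p1 | ~p2) — p1 is true.
  8. (p3 | p5 | p2) — p2 is true.
  9. (p2 | ~p4) — p2 is true.
  10. (~p5 | p3 | ~p2) — p3 is true.
  11. (~p1 | p3) — p3 is true.
  12. (~p4 | p5 | p3) — p3 is true.
  13. (p4 | ~p1 | ~p2) — p4 is true.
  14. (~p1 | p4 | p2) — p2 is true.
  15. (~p1 | ~p4 | p3) — p3 is true.
  16. (p4 | ~p5 | ~p3) — p4 is true.
  17. (p3 | ~p4) — p3 is true.
  18. (p3 | ~p2 | p5) — p3 is true.
  19. (~p2 | p4 | ~p5) — p4 is true.
  20. (~p1 | p3 | p5) — p3 is true.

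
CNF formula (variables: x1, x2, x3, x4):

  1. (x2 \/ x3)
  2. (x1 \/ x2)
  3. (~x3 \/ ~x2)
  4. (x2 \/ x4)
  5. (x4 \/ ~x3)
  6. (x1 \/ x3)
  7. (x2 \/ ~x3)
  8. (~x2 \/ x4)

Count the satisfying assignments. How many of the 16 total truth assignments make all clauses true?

1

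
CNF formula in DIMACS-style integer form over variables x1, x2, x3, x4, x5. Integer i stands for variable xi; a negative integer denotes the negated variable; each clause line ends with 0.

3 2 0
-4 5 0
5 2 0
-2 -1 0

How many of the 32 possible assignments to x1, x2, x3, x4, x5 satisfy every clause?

10

Case analysis on x2 and x5:
  x2=1, x5=1: remaining (x1,x3,x4) ∈ {(0,0,0); (0,0,1); (0,1,0); (0,1,1)} — 4.
  x2=1, x5=0: remaining (x1,x3,x4) ∈ {(0,0,0); (0,1,0)} — 2.
  x2=0, x5=1: remaining (x1,x3,x4) ∈ {(0,1,0); (0,1,1); (1,1,0); (1,1,1)} — 4.
  x2=0, x5=0: a clause becomes empty — 0.
Total: 4 + 2 + 4 + 0 = 10.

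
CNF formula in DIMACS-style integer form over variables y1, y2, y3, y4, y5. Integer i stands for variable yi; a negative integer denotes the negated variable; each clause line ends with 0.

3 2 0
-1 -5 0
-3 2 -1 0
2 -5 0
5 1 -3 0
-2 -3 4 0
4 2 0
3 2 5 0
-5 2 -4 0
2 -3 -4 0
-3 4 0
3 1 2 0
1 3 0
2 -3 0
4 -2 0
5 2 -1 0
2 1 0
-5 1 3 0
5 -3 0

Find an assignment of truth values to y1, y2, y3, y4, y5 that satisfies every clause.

y1=True, y2=True, y3=False, y4=True, y5=False

Branch on y1: take y1 = True.
  then y5 is forced to False.
  then y2 is forced to True.
  then y4 is forced to True.
  then y3 is forced to False.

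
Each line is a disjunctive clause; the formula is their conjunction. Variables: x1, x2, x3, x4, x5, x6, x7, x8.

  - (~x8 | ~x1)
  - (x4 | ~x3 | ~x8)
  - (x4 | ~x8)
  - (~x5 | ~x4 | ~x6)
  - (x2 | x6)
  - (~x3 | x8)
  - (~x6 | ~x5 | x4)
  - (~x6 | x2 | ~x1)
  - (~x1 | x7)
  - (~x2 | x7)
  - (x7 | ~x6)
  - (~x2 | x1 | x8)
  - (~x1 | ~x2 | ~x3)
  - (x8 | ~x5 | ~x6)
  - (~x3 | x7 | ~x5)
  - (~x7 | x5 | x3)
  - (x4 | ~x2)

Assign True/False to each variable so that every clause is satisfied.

x1=False, x2=False, x3=True, x4=True, x5=False, x6=True, x7=True, x8=True

Check each clause:
  1. (~x1 | ~x8) — ~x1 is true.
  2. (~x8 | x4 | ~x3) — x4 is true.
  3. (~x8 | x4) — x4 is true.
  4. (~x5 | ~x4 | ~x6) — ~x5 is true.
  5. (x6 | x2) — x6 is true.
  6. (x8 | ~x3) — x8 is true.
  7. (~x5 | ~x6 | x4) — ~x5 is true.
  8. (x2 | ~x6 | ~x1) — ~x1 is true.
  9. (~x1 | x7) — ~x1 is true.
  10. (~x2 | x7) — ~x2 is true.
  11. (x7 | ~x6) — x7 is true.
  12. (x1 | ~x2 | x8) — x8 is true.
  13. (~x3 | ~x1 | ~x2) — ~x2 is true.
  14. (~x6 | x8 | ~x5) — x8 is true.
  15. (~x5 | x7 | ~x3) — ~x5 is true.
  16. (x5 | x3 | ~x7) — x3 is true.
  17. (x4 | ~x2) — x4 is true.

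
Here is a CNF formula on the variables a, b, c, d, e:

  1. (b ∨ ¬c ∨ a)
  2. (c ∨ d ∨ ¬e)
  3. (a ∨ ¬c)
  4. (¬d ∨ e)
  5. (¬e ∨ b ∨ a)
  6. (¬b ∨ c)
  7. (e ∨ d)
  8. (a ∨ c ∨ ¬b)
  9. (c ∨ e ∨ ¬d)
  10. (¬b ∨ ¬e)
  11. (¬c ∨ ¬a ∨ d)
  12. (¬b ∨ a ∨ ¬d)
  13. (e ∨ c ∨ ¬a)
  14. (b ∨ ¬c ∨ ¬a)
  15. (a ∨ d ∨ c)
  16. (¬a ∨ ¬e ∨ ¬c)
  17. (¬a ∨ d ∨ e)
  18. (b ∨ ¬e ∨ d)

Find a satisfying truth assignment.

a=True, b=False, c=False, d=True, e=True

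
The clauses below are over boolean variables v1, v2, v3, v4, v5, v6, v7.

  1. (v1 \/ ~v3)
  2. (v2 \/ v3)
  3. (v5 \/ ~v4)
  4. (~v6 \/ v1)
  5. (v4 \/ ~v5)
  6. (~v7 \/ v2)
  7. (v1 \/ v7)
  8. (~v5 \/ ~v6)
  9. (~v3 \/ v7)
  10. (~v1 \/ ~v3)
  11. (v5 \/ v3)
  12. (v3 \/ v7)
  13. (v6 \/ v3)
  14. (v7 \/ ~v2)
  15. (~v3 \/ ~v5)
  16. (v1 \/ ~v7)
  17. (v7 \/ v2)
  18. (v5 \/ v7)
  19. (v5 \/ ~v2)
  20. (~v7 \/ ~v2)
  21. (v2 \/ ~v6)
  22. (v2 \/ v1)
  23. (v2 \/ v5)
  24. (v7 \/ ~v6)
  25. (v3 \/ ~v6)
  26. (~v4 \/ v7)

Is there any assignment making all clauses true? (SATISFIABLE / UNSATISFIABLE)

v7 = True:
  propagation gives v2=True; an empty clause results — contradiction.
v7 = False:
  propagation gives v1=True, v3=False; an empty clause results — contradiction.
Every branch closes, so no satisfying assignment exists.

UNSATISFIABLE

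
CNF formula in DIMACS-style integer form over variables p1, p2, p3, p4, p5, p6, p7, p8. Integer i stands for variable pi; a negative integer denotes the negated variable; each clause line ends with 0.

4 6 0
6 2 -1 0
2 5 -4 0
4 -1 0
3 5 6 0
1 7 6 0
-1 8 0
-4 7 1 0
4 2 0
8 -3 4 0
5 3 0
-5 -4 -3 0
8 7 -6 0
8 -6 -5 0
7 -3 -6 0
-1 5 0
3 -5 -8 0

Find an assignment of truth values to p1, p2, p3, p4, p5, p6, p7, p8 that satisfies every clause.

p1=F, p2=T, p3=T, p4=T, p5=F, p6=F, p7=T, p8=T

Pure literal: p2 appears only positively; assign p2 = True.
Pure literal: p7 appears only positively; assign p7 = True.
Try p1 = False.
For the remaining variables, p3 = True, p4 = True, p5 = False, p6 = False, p8 = True works.
Every clause has at least one true literal under this assignment.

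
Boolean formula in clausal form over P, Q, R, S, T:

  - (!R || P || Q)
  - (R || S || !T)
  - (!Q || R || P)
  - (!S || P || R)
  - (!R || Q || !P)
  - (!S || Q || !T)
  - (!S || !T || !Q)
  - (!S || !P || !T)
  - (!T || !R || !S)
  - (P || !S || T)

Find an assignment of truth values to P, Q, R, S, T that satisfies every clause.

Try P = True.
Set Q = False and propagate.
  then R is forced to False.
Try S = True.
  then T is forced to False.

P = T, Q = F, R = F, S = T, T = F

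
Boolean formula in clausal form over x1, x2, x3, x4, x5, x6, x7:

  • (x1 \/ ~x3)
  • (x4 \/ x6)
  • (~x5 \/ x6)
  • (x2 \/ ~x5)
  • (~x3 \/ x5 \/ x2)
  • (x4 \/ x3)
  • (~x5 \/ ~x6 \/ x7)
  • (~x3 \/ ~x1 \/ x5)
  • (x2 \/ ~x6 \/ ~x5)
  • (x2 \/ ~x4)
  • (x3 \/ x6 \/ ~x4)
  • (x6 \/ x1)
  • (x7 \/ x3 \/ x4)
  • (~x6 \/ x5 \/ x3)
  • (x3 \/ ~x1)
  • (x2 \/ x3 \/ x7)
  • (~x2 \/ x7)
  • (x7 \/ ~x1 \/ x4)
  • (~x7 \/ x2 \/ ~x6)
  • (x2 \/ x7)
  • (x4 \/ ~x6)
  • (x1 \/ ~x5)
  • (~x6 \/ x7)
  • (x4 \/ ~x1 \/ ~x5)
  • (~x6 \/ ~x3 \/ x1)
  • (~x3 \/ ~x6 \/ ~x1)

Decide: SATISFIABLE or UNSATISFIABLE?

UNSATISFIABLE

x6 = True:
  x1 = True:
    propagation gives x3=True; an empty clause results — contradiction.
  x1 = False:
    propagation gives x3=False, x5=True; an empty clause results — contradiction.
x6 = False:
  propagation gives x4=True, x5=False, x2=True, x3=True; an empty clause results — contradiction.
Every branch closes, so no satisfying assignment exists.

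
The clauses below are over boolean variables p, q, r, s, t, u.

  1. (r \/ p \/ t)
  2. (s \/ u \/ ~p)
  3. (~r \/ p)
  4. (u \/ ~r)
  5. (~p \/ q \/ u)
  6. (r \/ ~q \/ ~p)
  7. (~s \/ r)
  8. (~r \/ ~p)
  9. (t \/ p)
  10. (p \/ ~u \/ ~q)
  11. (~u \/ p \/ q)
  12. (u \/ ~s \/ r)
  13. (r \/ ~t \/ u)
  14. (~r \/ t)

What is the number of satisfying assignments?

2

Satisfying assignments:
  p=1 q=0 r=0 s=0 t=0 u=1
  p=1 q=0 r=0 s=0 t=1 u=1
That's 2 in total.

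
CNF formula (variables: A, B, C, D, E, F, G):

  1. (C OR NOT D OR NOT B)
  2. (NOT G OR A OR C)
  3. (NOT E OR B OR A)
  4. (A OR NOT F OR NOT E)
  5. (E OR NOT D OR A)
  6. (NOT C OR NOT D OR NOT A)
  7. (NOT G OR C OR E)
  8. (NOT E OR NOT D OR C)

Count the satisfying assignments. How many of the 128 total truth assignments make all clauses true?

Split on A, then C.
  A=T, C=T: forces D=F; B, E, F, G free → 2^4 = 16.
  A=T, C=F: F free; 7 ways for (B,D,E,G) × 2^1 = 14.
  A=F, C=T: G free; 6 ways for (B,D,E,F) × 2^1 = 12.
  A=F, C=F: 5 of the 32 assignments to (B,D,E,F,G) work.
Total: 16 + 14 + 12 + 5 = 47.

47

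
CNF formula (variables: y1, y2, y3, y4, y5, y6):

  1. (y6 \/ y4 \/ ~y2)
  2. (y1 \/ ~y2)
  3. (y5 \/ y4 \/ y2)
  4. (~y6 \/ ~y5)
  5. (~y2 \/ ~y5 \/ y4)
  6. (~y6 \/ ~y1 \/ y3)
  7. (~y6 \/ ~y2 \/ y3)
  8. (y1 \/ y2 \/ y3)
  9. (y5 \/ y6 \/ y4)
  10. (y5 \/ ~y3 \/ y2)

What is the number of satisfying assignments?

13

Split on y2, then y5.
  y2=1, y5=1: remaining (y1,y3,y4,y6) ∈ {(1,0,1,0); (1,1,1,0)} — 2.
  y2=1, y5=0: remaining (y1,y3,y4,y6) ∈ {(1,0,1,0); (1,1,0,1); (1,1,1,0); (1,1,1,1)} — 4.
  y2=0, y5=1: y4 free; 3 ways for (y1,y3,y6) × 2^1 = 6.
  y2=0, y5=0: remaining (y1,y3,y4,y6) ∈ {(1,0,1,0)} — 1.
Total: 2 + 4 + 6 + 1 = 13.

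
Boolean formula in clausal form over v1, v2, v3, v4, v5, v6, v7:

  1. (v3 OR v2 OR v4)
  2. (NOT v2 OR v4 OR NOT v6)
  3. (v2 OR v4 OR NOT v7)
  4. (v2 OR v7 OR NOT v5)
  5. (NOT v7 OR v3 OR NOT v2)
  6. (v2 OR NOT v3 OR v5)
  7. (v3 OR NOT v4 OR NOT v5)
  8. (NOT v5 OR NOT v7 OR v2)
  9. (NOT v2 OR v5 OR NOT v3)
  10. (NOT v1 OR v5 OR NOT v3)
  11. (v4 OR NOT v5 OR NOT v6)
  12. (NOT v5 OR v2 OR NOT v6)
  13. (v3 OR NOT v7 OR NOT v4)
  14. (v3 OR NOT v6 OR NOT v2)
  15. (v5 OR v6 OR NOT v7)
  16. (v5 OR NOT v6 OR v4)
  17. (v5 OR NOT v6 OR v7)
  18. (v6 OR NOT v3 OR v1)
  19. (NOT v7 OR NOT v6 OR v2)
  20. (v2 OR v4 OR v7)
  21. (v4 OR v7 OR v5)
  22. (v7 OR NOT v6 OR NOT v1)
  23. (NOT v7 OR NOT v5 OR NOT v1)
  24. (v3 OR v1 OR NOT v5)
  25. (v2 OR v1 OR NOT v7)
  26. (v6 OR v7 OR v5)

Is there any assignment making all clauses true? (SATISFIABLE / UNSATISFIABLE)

SATISFIABLE

Set v1 = True and propagate.
Set v2 = True and propagate.
Try v3 = False.
  then v7 is forced to False.
  then v6 is forced to False.
  then v5 is forced to True.
  then v4 is forced to False.
So v1 = True, v2 = True, v3 = False, v4 = False, v5 = True, v6 = False, v7 = False is a satisfying assignment.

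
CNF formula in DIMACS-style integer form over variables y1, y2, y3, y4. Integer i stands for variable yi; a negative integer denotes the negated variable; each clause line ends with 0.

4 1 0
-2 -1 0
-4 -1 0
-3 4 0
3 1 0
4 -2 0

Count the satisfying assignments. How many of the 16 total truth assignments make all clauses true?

The models are:
  y1=0 y2=0 y3=1 y4=1
  y1=0 y2=1 y3=1 y4=1
  y1=1 y2=0 y3=0 y4=0
That's 3 in total.

3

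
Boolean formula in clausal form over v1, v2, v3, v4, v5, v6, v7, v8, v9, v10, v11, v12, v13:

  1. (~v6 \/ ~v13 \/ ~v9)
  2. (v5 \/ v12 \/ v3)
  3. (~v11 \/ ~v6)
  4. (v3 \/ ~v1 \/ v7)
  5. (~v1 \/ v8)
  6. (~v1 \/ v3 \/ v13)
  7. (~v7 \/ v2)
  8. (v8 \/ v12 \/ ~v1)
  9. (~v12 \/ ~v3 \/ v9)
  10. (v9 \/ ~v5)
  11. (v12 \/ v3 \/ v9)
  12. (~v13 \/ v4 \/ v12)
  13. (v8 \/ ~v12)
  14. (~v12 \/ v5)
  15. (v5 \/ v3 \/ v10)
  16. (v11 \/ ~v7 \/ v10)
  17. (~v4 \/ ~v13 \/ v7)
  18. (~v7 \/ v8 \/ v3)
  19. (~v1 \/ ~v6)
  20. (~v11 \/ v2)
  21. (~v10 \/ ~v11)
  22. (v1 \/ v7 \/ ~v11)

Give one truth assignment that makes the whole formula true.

v1=0  v2=1  v3=1  v4=1  v5=1  v6=0  v7=0  v8=0  v9=1  v10=0  v11=0  v12=0  v13=0

Check each clause:
  1. (~v6 \/ ~v9 \/ ~v13) — ~v6 is true.
  2. (v3 \/ v12 \/ v5) — v3 is true.
  3. (~v6 \/ ~v11) — ~v6 is true.
  4. (~v1 \/ v7 \/ v3) — v3 is true.
  5. (v8 \/ ~v1) — ~v1 is true.
  6. (~v1 \/ v3 \/ v13) — v3 is true.
  7. (~v7 \/ v2) — ~v7 is true.
  8. (v8 \/ ~v1 \/ v12) — ~v1 is true.
  9. (~v3 \/ ~v12 \/ v9) — v9 is true.
  10. (~v5 \/ v9) — v9 is true.
  11. (v12 \/ v3 \/ v9) — v9 is true.
  12. (v4 \/ ~v13 \/ v12) — ~v13 is true.
  13. (~v12 \/ v8) — ~v12 is true.
  14. (~v12 \/ v5) — ~v12 is true.
  15. (v5 \/ v3 \/ v10) — v3 is true.
  16. (~v7 \/ v11 \/ v10) — ~v7 is true.
  17. (v7 \/ ~v13 \/ ~v4) — ~v13 is true.
  18. (v3 \/ ~v7 \/ v8) — ~v7 is true.
  19. (~v6 \/ ~v1) — ~v6 is true.
  20. (v2 \/ ~v11) — v2 is true.
  21. (~v11 \/ ~v10) — ~v11 is true.
  22. (v7 \/ v1 \/ ~v11) — ~v11 is true.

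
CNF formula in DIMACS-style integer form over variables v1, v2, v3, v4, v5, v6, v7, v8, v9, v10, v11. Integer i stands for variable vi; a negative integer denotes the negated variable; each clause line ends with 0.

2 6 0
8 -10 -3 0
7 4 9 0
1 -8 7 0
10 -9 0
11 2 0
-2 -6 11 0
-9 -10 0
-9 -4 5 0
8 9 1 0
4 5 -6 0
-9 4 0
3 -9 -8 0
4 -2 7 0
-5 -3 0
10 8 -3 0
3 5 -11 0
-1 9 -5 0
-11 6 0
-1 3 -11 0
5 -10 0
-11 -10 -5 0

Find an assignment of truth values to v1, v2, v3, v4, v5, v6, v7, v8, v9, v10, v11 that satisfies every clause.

v1=False  v2=True  v3=True  v4=True  v5=False  v6=False  v7=True  v8=True  v9=False  v10=False  v11=False

Check each clause:
  1. (v2 || v6) — v2 is true.
  2. (!v10 || v8 || !v3) — v8 is true.
  3. (v4 || v9 || v7) — v4 is true.
  4. (v7 || v1 || !v8) — v7 is true.
  5. (v10 || !v9) — !v9 is true.
  6. (v2 || v11) — v2 is true.
  7. (!v6 || !v2 || v11) — !v6 is true.
  8. (!v9 || !v10) — !v10 is true.
  9. (!v4 || v5 || !v9) — !v9 is true.
  10. (v8 || v1 || v9) — v8 is true.
  11. (!v6 || v4 || v5) — !v6 is true.
  12. (v4 || !v9) — v4 is true.
  13. (v3 || !v8 || !v9) — v3 is true.
  14. (!v2 || v4 || v7) — v4 is true.
  15. (!v3 || !v5) — !v5 is true.
  16. (v10 || !v3 || v8) — v8 is true.
  17. (v5 || v3 || !v11) — !v11 is true.
  18. (v9 || !v1 || !v5) — !v5 is true.
  19. (!v11 || v6) — !v11 is true.
  20. (!v11 || v3 || !v1) — v3 is true.
  21. (v5 || !v10) — !v10 is true.
  22. (!v11 || !v10 || !v5) — !v5 is true.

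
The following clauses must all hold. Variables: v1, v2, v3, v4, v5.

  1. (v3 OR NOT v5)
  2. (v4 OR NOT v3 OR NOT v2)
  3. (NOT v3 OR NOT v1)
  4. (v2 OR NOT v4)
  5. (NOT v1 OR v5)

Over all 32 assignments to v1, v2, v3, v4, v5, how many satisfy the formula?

Satisfying assignments:
  v1=F v2=F v3=F v4=F v5=F
  v1=F v2=F v3=T v4=F v5=F
  v1=F v2=F v3=T v4=F v5=T
  v1=F v2=T v3=F v4=F v5=F
  v1=F v2=T v3=F v4=T v5=F
  v1=F v2=T v3=T v4=T v5=F
  v1=F v2=T v3=T v4=T v5=T
That's 7 in total.

7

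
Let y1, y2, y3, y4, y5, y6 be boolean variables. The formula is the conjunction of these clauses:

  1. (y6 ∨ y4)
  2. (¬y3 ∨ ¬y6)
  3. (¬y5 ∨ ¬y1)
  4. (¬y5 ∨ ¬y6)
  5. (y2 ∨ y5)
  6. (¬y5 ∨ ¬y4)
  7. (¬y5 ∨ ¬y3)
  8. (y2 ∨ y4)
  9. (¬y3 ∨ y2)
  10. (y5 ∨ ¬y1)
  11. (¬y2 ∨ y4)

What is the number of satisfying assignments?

3

Satisfying assignments:
  y1=0 y2=1 y3=0 y4=1 y5=0 y6=0
  y1=0 y2=1 y3=0 y4=1 y5=0 y6=1
  y1=0 y2=1 y3=1 y4=1 y5=0 y6=0
Count: 3.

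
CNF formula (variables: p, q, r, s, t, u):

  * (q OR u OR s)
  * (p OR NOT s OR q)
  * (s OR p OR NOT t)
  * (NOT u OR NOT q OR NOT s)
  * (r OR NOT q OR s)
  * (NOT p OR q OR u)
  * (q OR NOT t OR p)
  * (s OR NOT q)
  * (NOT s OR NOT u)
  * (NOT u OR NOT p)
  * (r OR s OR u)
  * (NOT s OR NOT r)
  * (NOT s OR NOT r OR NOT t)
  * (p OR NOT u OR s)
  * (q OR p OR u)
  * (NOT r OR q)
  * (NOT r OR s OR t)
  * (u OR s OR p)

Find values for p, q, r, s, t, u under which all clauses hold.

Branch on p: take p = False.
The remaining clauses are satisfied by q = True, r = False, s = True, t = True, u = False.

p=F  q=T  r=F  s=T  t=T  u=F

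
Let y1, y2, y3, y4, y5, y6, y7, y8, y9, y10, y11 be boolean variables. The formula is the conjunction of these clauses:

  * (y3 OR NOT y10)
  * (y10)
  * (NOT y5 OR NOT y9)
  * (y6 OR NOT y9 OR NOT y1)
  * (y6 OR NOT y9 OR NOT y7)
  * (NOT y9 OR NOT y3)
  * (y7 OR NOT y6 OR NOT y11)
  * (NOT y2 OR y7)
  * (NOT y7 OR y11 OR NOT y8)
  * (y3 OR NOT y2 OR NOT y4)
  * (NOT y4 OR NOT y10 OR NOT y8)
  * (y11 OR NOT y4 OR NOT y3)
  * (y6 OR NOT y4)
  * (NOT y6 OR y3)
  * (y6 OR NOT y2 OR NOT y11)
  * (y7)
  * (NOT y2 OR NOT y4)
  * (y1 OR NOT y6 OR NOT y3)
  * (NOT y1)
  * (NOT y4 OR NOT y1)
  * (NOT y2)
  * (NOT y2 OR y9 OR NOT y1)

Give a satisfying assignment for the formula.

(y10) is a unit clause, so y10 = True.
(y3) is a unit clause, so y3 = True.
Unit propagation: (NOT y9) forces y9 = False.
Unit propagation: (y7) forces y7 = True.
The clause (NOT y1) is unit: y1 must be False.
(NOT y6) is a unit clause, so y6 = False.
(NOT y4) is a unit clause, so y4 = False.
The clause (NOT y2) is unit: y2 must be False.
y8 occurs only negated in the remaining clauses — set y8 = False.
Pure literal: y11 appears only positively; assign y11 = True.
y5 is now unconstrained; take y5 = False.

y1=F, y2=F, y3=T, y4=F, y5=F, y6=F, y7=T, y8=F, y9=F, y10=T, y11=T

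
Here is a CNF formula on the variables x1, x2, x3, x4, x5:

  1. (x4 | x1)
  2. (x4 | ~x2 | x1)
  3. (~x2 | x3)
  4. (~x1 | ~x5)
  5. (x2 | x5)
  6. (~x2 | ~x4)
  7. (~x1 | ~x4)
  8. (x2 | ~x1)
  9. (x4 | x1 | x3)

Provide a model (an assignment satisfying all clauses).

Branch on x1: take x1 = False.
  then x4 is forced to True.
  then x2 is forced to False.
  then x5 is forced to True.
x3 is now unconstrained; take x3 = False.
Every clause has at least one true literal under this assignment.

x1=0, x2=0, x3=0, x4=1, x5=1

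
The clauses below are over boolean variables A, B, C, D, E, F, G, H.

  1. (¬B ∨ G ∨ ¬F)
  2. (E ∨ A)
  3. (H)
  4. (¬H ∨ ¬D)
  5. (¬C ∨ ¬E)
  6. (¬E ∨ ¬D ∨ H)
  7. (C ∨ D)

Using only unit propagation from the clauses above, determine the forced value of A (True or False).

Unit clause (H) sets H = True.
(¬D ∨ ¬H) with H = True leaves only ¬D, so D = False.
In (D ∨ C), D is now false; C must hold, so C = True.
In (¬C ∨ ¬E), ¬C is now false; ¬E must hold, so E = False.
In (E ∨ A), E is now false; A must hold, so A = True.

True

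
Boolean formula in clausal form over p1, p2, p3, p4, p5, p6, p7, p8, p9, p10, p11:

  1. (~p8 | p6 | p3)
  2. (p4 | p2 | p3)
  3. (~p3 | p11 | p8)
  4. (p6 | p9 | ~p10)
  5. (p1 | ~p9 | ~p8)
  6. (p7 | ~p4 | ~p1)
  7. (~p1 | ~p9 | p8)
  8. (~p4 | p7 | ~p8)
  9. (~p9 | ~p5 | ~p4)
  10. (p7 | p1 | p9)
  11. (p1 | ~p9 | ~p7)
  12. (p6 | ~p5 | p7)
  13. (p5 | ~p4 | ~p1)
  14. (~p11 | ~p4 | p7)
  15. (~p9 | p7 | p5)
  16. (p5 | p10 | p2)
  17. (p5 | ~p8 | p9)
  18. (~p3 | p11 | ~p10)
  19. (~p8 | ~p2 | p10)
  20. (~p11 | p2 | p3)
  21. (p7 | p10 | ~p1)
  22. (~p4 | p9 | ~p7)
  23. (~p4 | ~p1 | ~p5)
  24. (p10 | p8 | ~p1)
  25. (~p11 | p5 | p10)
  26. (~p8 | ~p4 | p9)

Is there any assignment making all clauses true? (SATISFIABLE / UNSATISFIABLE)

p6 occurs only positively in the remaining clauses — set p6 = True.
Branch on p1: take p1 = False.
The remaining clauses are satisfied by p2 = False, p3 = True, p4 = False, p5 = True, p7 = True, p8 = True, p9 = False, p10 = False, p11 = False.
So p1 = F  p2 = F  p3 = T  p4 = F  p5 = T  p6 = T  p7 = T  p8 = T  p9 = F  p10 = F  p11 = F is a satisfying assignment.

SATISFIABLE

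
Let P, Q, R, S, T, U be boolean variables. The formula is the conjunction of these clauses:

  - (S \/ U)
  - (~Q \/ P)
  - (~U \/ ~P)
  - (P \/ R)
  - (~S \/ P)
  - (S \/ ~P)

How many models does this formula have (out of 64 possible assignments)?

10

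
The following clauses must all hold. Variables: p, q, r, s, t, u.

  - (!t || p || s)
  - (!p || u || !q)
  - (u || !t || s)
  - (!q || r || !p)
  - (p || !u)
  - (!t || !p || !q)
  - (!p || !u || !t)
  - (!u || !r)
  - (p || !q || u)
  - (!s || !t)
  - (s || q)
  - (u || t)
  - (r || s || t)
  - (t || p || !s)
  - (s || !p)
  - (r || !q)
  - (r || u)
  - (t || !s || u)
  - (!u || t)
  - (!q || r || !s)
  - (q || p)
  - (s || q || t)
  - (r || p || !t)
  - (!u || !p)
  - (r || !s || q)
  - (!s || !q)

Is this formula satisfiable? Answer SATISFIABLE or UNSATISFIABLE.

UNSATISFIABLE

p = True:
  propagation gives s=True, t=False, u=True; an empty clause results — contradiction.
p = False:
  propagation gives u=False, q=False; an empty clause results — contradiction.
Every branch closes, so no satisfying assignment exists.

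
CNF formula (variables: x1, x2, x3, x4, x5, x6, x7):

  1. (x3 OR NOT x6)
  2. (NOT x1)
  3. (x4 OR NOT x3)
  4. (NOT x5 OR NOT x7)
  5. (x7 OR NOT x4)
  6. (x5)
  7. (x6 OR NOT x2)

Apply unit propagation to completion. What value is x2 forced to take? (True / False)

False

(NOT x1) stands alone — x1 = False.
Unit clause (x5) sets x5 = True.
(NOT x7 OR NOT x5): since x5 = True, the clause reduces to (NOT x7). x7 = False.
In (NOT x4 OR x7), x7 is now false; NOT x4 must hold, so x4 = False.
From (x4 OR NOT x3) and x4 = False: x3 = False.
(NOT x6 OR x3): since x3 = False, the clause reduces to (NOT x6). x6 = False.
In (x6 OR NOT x2), x6 is now false; NOT x2 must hold, so x2 = False.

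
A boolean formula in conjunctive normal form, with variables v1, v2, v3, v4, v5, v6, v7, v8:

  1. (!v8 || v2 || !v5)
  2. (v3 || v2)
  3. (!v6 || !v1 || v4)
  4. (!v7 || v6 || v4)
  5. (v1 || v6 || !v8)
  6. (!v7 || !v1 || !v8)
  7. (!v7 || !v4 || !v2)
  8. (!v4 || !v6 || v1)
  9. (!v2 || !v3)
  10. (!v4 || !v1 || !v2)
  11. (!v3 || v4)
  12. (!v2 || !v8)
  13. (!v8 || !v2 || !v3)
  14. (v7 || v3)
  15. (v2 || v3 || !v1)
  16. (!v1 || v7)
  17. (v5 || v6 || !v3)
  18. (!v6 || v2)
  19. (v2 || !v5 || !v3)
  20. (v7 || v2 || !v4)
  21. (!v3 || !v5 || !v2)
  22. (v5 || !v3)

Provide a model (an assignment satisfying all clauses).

v1=False, v2=True, v3=False, v4=False, v5=True, v6=True, v7=True, v8=False

Check each clause:
  1. (!v5 || v2 || !v8) — !v8 is true.
  2. (v2 || v3) — v2 is true.
  3. (!v1 || v4 || !v6) — !v1 is true.
  4. (!v7 || v6 || v4) — v6 is true.
  5. (v6 || v1 || !v8) — !v8 is true.
  6. (!v8 || !v1 || !v7) — !v8 is true.
  7. (!v7 || !v2 || !v4) — !v4 is true.
  8. (!v4 || !v6 || v1) — !v4 is true.
  9. (!v2 || !v3) — !v3 is true.
  10. (!v4 || !v1 || !v2) — !v4 is true.
  11. (v4 || !v3) — !v3 is true.
  12. (!v8 || !v2) — !v8 is true.
  13. (!v2 || !v8 || !v3) — !v8 is true.
  14. (v7 || v3) — v7 is true.
  15. (!v1 || v3 || v2) — v2 is true.
  16. (v7 || !v1) — !v1 is true.
  17. (v5 || v6 || !v3) — v5 is true.
  18. (v2 || !v6) — v2 is true.
  19. (!v3 || !v5 || v2) — v2 is true.
  20. (!v4 || v7 || v2) — v2 is true.
  21. (!v3 || !v2 || !v5) — !v3 is true.
  22. (v5 || !v3) — !v3 is true.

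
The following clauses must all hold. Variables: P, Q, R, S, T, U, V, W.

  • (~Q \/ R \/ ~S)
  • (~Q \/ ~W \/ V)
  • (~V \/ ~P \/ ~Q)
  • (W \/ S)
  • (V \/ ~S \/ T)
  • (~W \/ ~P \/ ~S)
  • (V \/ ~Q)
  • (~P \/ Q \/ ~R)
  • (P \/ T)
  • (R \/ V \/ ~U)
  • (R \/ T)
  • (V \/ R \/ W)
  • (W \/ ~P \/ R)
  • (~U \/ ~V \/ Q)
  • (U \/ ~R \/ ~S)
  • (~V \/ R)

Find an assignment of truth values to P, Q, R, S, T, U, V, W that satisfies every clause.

P=1, Q=0, R=0, S=0, T=1, U=0, V=0, W=1

T occurs only positively in the remaining clauses — set T = True.
Set P = True and propagate.
Branch on Q: take Q = False.
  then R is forced to False.
  then W is forced to True.
  then S is forced to False.
  then V is forced to False.
  then U is forced to False.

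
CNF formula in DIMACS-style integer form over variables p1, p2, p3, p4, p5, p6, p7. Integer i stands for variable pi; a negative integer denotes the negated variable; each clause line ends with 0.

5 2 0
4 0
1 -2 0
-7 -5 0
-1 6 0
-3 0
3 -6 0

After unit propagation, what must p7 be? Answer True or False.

False

(p4) stands alone — p4 = True.
(~p3) stands alone — p3 = False.
(p3 | ~p6): since p3 = False, the clause reduces to (~p6). p6 = False.
In (p6 | ~p1), p6 is now false; ~p1 must hold, so p1 = False.
From (p1 | ~p2) and p1 = False: p2 = False.
From (p2 | p5) and p2 = False: p5 = True.
(~p5 | ~p7): since p5 = True, the clause reduces to (~p7). p7 = False.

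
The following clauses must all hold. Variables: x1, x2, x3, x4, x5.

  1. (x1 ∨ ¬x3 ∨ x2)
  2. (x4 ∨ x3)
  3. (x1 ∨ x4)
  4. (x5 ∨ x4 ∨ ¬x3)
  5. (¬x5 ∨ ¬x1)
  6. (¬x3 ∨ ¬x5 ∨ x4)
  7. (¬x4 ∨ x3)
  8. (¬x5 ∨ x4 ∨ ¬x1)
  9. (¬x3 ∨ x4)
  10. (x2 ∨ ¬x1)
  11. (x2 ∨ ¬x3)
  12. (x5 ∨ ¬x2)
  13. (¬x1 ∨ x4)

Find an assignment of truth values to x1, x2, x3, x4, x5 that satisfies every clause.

x1=False, x2=True, x3=True, x4=True, x5=True

Check each clause:
  1. (x2 ∨ ¬x3 ∨ x1) — x2 is true.
  2. (x4 ∨ x3) — x3 is true.
  3. (x1 ∨ x4) — x4 is true.
  4. (x5 ∨ x4 ∨ ¬x3) — x5 is true.
  5. (¬x5 ∨ ¬x1) — ¬x1 is true.
  6. (¬x5 ∨ x4 ∨ ¬x3) — x4 is true.
  7. (x3 ∨ ¬x4) — x3 is true.
  8. (x4 ∨ ¬x5 ∨ ¬x1) — x4 is true.
  9. (¬x3 ∨ x4) — x4 is true.
  10. (¬x1 ∨ x2) — x2 is true.
  11. (x2 ∨ ¬x3) — x2 is true.
  12. (x5 ∨ ¬x2) — x5 is true.
  13. (¬x1 ∨ x4) — x4 is true.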